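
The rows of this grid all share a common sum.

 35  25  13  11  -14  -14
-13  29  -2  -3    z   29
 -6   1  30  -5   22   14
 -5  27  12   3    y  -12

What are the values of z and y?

Rows 1 and 3 both add up to 56, so every row sums to 56.
Row 2: -13 + 29 − 2 − 3 + 29 = 40, so the missing entry is 56 − 40 = 16.
Row 4: -5 + 27 + 12 + 3 − 12 = 25, so the missing entry is 56 − 25 = 31.

z = 16, y = 31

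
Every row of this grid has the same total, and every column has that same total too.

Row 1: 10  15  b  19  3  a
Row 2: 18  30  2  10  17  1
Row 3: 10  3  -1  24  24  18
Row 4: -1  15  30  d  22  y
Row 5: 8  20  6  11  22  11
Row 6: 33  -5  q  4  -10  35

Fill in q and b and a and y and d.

q = 21, b = 20, a = 11, y = 2, d = 10

Rows 2 and 3 both sum to 78, so that's the common total.
Column 4: 19 + 10 + 24 + 11 + 4 = 68, so its missing entry is 78 − 68 = 10.
Row 4: -1 + 15 + 30 + 10 + 22 = 76, so its missing entry is 78 − 76 = 2.
Column 6: 1 + 18 + 2 + 11 + 35 = 67, so its missing entry is 78 − 67 = 11.
Row 1: 10 + 15 + 19 + 3 + 11 = 58, so its missing entry is 78 − 58 = 20.
Row 6: 33 − 5 + 4 − 10 + 35 = 57, so its missing entry is 78 − 57 = 21.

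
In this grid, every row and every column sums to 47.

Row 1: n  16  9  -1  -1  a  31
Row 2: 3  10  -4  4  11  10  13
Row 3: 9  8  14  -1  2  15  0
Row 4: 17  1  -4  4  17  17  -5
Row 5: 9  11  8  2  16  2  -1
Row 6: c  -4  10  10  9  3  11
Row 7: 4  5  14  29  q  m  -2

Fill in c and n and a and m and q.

c = 8, n = -3, a = -4, m = 4, q = -7

Column 5: -1 + 11 + 2 + 17 + 16 + 9 = 54, so its missing entry is 47 − 54 = -7.
Row 7: 4 + 5 + 14 + 29 − 7 − 2 = 43, so its missing entry is 47 − 43 = 4.
Row 6: -4 + 10 + 10 + 9 + 3 + 11 = 39, so its missing entry is 47 − 39 = 8.
Column 1: 3 + 9 + 17 + 9 + 8 + 4 = 50, so its missing entry is 47 − 50 = -3.
Row 1: -3 + 16 + 9 − 1 − 1 + 31 = 51, so its missing entry is 47 − 51 = -4.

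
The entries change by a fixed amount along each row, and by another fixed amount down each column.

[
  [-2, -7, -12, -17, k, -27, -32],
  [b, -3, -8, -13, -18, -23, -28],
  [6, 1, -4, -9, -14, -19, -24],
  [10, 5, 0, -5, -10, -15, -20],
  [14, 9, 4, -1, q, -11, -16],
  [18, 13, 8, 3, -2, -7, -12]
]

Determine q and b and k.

Along each row the entries change by -5 per step; down each column they change by 4.
Row 5: from 14 at column 1, stepping by -5 to column 5 gives -6.
Row 2: from -3 at column 2, stepping by -5 to column 1 gives 2.
Row 1: from -2 at column 1, stepping by -5 to column 5 gives -22.

q = -6, b = 2, k = -22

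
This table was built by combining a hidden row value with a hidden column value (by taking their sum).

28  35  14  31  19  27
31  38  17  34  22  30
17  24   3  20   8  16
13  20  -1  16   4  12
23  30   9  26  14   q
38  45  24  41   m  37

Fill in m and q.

The difference between any two rows is the same in every column — this is an addition table with the headers hidden.
Row 6 minus row 1 is 24 − 14 = 10, so its entry in column 5 is 19 + 10 = 29.
Row 5 minus row 1 is 9 − 14 = -5, so its entry in column 6 is 27 + (-5) = 22.

m = 29, q = 22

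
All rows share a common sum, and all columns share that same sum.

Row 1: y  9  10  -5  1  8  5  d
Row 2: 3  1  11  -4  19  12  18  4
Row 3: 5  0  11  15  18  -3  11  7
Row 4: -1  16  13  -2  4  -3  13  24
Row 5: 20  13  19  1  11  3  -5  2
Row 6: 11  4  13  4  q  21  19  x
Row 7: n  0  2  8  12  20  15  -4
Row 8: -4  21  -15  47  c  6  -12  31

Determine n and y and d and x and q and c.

n = 11, y = 19, d = 17, x = -17, q = 9, c = -10

Rows 2 and 3 both sum to 64, so that's the common total.
Row 8: -4 + 21 − 15 + 47 + 6 − 12 + 31 = 74, so its missing entry is 64 − 74 = -10.
Column 5: 1 + 19 + 18 + 4 + 11 + 12 − 10 = 55, so its missing entry is 64 − 55 = 9.
Row 6: 11 + 4 + 13 + 4 + 9 + 21 + 19 = 81, so its missing entry is 64 − 81 = -17.
Column 8: 4 + 7 + 24 + 2 − 17 − 4 + 31 = 47, so its missing entry is 64 − 47 = 17.
Row 1: 9 + 10 − 5 + 1 + 8 + 5 + 17 = 45, so its missing entry is 64 − 45 = 19.
Row 7: 0 + 2 + 8 + 12 + 20 + 15 − 4 = 53, so its missing entry is 64 − 53 = 11.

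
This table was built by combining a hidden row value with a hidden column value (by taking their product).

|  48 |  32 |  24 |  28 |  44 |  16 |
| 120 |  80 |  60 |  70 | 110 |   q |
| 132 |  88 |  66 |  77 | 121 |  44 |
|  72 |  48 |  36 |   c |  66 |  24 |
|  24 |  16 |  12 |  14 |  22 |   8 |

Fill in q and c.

Each row is a constant multiple of every other row — this is a multiplication table with the headers hidden.
Row 2 is 60/24 = 5/2 times row 1, so its entry in column 6 is 16 × 5/2 = 40.
Row 4 is 36/24 = 3/2 times row 1, so its entry in column 4 is 28 × 3/2 = 42.

q = 40, c = 42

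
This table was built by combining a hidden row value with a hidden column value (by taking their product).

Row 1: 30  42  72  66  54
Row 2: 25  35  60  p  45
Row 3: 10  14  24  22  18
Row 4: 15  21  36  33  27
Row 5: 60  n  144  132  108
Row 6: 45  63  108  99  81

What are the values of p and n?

p = 55, n = 84

Each row is a constant multiple of every other row — this is a multiplication table with the headers hidden.
Row 2 is 25/30 = 5/6 times row 1, so its entry in column 4 is 66 × 5/6 = 55.
Row 5 is 60/30 = 2/1 times row 1, so its entry in column 2 is 42 × 2/1 = 84.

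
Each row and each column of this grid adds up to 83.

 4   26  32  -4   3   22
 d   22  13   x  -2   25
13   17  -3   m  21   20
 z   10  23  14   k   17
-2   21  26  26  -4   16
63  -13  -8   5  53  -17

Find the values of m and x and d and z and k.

The known cells in column 5 total 71, leaving 83 − 71 = 12 for the blank.
The known cells in row 4 total 76, leaving 83 − 76 = 7 for the blank.
The known cells in row 3 total 68, leaving 83 − 68 = 15 for the blank.
The known cells in column 1 total 85, leaving 83 − 85 = -2 for the blank.
The known cells in row 2 total 56, leaving 83 − 56 = 27 for the blank.

m = 15, x = 27, d = -2, z = 7, k = 12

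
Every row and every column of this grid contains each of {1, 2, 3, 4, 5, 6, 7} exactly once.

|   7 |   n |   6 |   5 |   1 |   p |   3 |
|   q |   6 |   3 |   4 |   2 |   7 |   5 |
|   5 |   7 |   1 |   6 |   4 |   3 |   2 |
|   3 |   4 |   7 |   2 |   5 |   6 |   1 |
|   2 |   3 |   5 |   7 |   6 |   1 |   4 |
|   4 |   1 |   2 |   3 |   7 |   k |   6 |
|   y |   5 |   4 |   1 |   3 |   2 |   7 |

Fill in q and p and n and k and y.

At (row 1, col 2): column 2 already has {1, 3, 4, 5, 6, 7}, so the value is 2.
For row 6, column 6: row 6 already has {1, 2, 3, 4, 6, 7}; that leaves 5.
Cell (1,6): row 1 already has {1, 2, 3, 5, 6, 7} → 4.
At (row 7, col 1): row 7 already has {1, 2, 3, 4, 5, 7}, so the value is 6.
Cell (2,1): row 2 already has {2, 3, 4, 5, 6, 7} → 1.

q = 1, p = 4, n = 2, k = 5, y = 6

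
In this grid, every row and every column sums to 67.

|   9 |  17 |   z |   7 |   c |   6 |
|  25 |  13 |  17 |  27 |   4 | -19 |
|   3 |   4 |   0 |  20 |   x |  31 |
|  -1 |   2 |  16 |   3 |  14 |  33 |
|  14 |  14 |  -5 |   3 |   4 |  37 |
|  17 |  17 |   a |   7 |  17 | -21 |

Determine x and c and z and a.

x = 9, c = 19, z = 9, a = 30

Row 6: 17 + 17 + 7 + 17 − 21 = 37, so its missing entry is 67 − 37 = 30.
Row 3: 3 + 4 + 0 + 20 + 31 = 58, so its missing entry is 67 − 58 = 9.
Column 5: 4 + 9 + 14 + 4 + 17 = 48, so its missing entry is 67 − 48 = 19.
Row 1: 9 + 17 + 7 + 19 + 6 = 58, so its missing entry is 67 − 58 = 9.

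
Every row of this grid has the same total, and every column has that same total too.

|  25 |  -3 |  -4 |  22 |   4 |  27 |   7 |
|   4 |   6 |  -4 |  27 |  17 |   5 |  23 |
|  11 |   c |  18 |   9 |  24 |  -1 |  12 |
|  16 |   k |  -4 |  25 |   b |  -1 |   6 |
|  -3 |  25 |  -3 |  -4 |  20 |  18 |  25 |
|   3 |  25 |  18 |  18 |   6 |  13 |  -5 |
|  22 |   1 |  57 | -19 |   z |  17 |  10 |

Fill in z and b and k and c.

z = -10, b = 17, k = 19, c = 5

Rows 1 and 2 both sum to 78, so that's the common total.
Row 3: 11 + 18 + 9 + 24 − 1 + 12 = 73, so its missing entry is 78 − 73 = 5.
Column 2: -3 + 6 + 5 + 25 + 25 + 1 = 59, so its missing entry is 78 − 59 = 19.
Row 7: 22 + 1 + 57 − 19 + 17 + 10 = 88, so its missing entry is 78 − 88 = -10.
Row 4: 16 + 19 − 4 + 25 − 1 + 6 = 61, so its missing entry is 78 − 61 = 17.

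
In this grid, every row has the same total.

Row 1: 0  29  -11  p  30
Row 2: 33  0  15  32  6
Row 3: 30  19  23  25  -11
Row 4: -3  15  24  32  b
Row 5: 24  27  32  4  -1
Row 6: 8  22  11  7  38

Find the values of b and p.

b = 18, p = 38

Rows 5 and 6 both add up to 86, so every row sums to 86.
Row 4: -3 + 15 + 24 + 32 = 68, so the missing entry is 86 − 68 = 18.
Row 1: 0 + 29 − 11 + 30 = 48, so the missing entry is 86 − 48 = 38.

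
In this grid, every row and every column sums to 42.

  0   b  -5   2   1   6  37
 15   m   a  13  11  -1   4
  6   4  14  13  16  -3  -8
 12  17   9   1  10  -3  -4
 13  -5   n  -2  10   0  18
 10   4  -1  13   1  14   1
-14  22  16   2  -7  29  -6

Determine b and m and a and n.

b = 1, m = -1, a = 1, n = 8

The known cells in row 1 total 41, leaving 42 − 41 = 1 for the blank.
The known cells in column 2 total 43, leaving 42 − 43 = -1 for the blank.
The known cells in row 2 total 41, leaving 42 − 41 = 1 for the blank.
The known cells in row 5 total 34, leaving 42 − 34 = 8 for the blank.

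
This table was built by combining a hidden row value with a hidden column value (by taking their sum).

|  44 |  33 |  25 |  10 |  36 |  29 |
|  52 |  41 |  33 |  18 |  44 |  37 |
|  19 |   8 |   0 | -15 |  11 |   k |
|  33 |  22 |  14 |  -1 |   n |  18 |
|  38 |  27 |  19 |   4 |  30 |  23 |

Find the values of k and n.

k = 4, n = 25

The difference between any two rows is the same in every column — this is an addition table with the headers hidden.
Row 3 minus row 1 is 0 − 25 = -25, so its entry in column 6 is 29 + (-25) = 4.
Row 4 minus row 1 is 14 − 25 = -11, so its entry in column 5 is 36 + (-11) = 25.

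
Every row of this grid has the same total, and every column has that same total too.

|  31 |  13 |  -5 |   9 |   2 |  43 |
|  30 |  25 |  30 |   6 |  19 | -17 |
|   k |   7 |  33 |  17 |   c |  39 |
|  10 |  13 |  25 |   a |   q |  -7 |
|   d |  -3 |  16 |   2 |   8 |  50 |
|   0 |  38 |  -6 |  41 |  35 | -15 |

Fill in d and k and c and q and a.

d = 20, k = 2, c = -5, q = 34, a = 18

Rows 1 and 2 both sum to 93, so that's the common total.
Row 5 has -3 + 16 + 2 + 8 + 50 = 73; the blank must be 93 − 73 = 20.
Column 1 has 31 + 30 + 10 + 20 + 0 = 91; the blank must be 93 − 91 = 2.
Row 3 has 2 + 7 + 33 + 17 + 39 = 98; the blank must be 93 − 98 = -5.
Column 5 has 2 + 19 − 5 + 8 + 35 = 59; the blank must be 93 − 59 = 34.
Row 4 has 10 + 13 + 25 + 34 − 7 = 75; the blank must be 93 − 75 = 18.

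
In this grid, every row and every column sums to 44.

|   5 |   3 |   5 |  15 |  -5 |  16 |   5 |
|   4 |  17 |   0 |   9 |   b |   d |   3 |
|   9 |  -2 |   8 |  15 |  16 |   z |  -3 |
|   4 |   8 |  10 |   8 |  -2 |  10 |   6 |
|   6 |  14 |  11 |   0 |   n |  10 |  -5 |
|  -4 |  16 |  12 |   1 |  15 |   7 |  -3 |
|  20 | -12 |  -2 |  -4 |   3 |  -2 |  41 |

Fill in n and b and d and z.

n = 8, b = 9, d = 2, z = 1

Row 5: 6 + 14 + 11 + 0 + 10 − 5 = 36, so its missing entry is 44 − 36 = 8.
Row 3: 9 − 2 + 8 + 15 + 16 − 3 = 43, so its missing entry is 44 − 43 = 1.
Column 5: -5 + 16 − 2 + 8 + 15 + 3 = 35, so its missing entry is 44 − 35 = 9.
Row 2: 4 + 17 + 0 + 9 + 9 + 3 = 42, so its missing entry is 44 − 42 = 2.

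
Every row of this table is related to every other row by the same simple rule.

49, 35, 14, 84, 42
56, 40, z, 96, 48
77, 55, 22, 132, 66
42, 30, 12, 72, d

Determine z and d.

Each row is a constant multiple of every other row — this is a multiplication table with the headers hidden.
Row 2 is 56/49 = 8/7 times row 1, so its entry in column 3 is 14 × 8/7 = 16.
Row 4 is 42/49 = 6/7 times row 1, so its entry in column 5 is 42 × 6/7 = 36.

z = 16, d = 36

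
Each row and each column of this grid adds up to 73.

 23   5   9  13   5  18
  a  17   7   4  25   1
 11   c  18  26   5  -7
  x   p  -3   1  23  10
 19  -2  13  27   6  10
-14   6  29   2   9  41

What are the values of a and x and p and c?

The known cells in row 2 total 54, leaving 73 − 54 = 19 for the blank.
The known cells in row 3 total 53, leaving 73 − 53 = 20 for the blank.
The known cells in column 2 total 46, leaving 73 − 46 = 27 for the blank.
The known cells in row 4 total 58, leaving 73 − 58 = 15 for the blank.

a = 19, x = 15, p = 27, c = 20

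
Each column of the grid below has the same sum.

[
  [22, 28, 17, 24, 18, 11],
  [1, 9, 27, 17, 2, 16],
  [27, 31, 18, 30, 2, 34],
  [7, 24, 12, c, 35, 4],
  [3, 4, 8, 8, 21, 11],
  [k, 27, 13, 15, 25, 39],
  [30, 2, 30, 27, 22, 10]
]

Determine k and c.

k = 35, c = 4

Column 2 sums to 125 and so does column 6; that's the common total.
In column 1 the known cells total 90, leaving 125 − 90 = 35.
In column 4 the known cells total 121, leaving 125 − 121 = 4.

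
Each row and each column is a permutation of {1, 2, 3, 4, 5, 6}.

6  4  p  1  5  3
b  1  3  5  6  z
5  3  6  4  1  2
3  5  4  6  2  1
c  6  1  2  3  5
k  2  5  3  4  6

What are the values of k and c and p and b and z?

k = 1, c = 4, p = 2, b = 2, z = 4

For row 5, column 1: row 5 already has {1, 2, 3, 5, 6}; that leaves 4.
Cell (2,6): column 6 already has {1, 2, 3, 5, 6} → 4.
Cell (1,3): row 1 already has {1, 3, 4, 5, 6} → 2.
At (row 6, col 1): row 6 already has {2, 3, 4, 5, 6}, so the value is 1.
Cell (2,1): row 2 already has {1, 3, 4, 5, 6} → 2.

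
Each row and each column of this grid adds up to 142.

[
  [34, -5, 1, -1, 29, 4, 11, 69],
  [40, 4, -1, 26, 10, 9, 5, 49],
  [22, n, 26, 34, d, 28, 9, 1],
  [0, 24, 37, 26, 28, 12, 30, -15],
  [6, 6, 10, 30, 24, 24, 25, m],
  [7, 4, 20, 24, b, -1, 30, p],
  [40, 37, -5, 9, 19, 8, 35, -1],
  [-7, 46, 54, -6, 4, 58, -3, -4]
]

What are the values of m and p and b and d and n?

m = 17, p = 26, b = 32, d = -4, n = 26

Column 2: -5 + 4 + 24 + 6 + 4 + 37 + 46 = 116, so its missing entry is 142 − 116 = 26.
Row 3: 22 + 26 + 26 + 34 + 28 + 9 + 1 = 146, so its missing entry is 142 − 146 = -4.
Column 5: 29 + 10 − 4 + 28 + 24 + 19 + 4 = 110, so its missing entry is 142 − 110 = 32.
Row 6: 7 + 4 + 20 + 24 + 32 − 1 + 30 = 116, so its missing entry is 142 − 116 = 26.
Row 5: 6 + 6 + 10 + 30 + 24 + 24 + 25 = 125, so its missing entry is 142 − 125 = 17.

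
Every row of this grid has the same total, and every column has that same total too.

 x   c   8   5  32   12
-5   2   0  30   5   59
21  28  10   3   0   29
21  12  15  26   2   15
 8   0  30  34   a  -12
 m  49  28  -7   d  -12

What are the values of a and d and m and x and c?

Rows 2 and 3 both sum to 91, so that's the common total.
Row 5 has 8 + 0 + 30 + 34 − 12 = 60; the blank must be 91 − 60 = 31.
Column 2 has 2 + 28 + 12 + 0 + 49 = 91; the blank must be 91 − 91 = 0.
Row 1 has 0 + 8 + 5 + 32 + 12 = 57; the blank must be 91 − 57 = 34.
Column 5 has 32 + 5 + 0 + 2 + 31 = 70; the blank must be 91 − 70 = 21.
Row 6 has 49 + 28 − 7 + 21 − 12 = 79; the blank must be 91 − 79 = 12.

a = 31, d = 21, m = 12, x = 34, c = 0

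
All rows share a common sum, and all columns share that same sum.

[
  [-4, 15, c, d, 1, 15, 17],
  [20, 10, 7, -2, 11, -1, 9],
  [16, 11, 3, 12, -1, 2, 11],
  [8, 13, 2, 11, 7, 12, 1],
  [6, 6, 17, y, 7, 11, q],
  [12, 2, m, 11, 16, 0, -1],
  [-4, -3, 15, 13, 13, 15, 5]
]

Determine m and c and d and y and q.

Rows 2 and 3 both sum to 54, so that's the common total.
The known cells in column 7 total 42, leaving 54 − 42 = 12 for the blank.
The known cells in row 5 total 59, leaving 54 − 59 = -5 for the blank.
The known cells in column 4 total 40, leaving 54 − 40 = 14 for the blank.
The known cells in row 1 total 58, leaving 54 − 58 = -4 for the blank.
The known cells in row 6 total 40, leaving 54 − 40 = 14 for the blank.

m = 14, c = -4, d = 14, y = -5, q = 12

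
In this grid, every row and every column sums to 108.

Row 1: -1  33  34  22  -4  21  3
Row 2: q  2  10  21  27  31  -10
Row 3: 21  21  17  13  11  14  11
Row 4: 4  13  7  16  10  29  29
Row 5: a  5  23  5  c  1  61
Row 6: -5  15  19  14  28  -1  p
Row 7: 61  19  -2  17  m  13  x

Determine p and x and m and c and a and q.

The known cells in row 2 total 81, leaving 108 − 81 = 27 for the blank.
The known cells in column 1 total 107, leaving 108 − 107 = 1 for the blank.
The known cells in row 5 total 96, leaving 108 − 96 = 12 for the blank.
The known cells in column 5 total 84, leaving 108 − 84 = 24 for the blank.
The known cells in row 6 total 70, leaving 108 − 70 = 38 for the blank.
The known cells in row 7 total 132, leaving 108 − 132 = -24 for the blank.

p = 38, x = -24, m = 24, c = 12, a = 1, q = 27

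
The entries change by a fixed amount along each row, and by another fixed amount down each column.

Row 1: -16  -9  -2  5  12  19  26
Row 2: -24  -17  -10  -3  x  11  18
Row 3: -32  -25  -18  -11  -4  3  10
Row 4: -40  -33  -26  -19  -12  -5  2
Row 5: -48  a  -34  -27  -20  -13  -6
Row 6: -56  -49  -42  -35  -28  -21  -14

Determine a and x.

Along each row the entries change by 7 per step; down each column they change by -8.
Row 5: from -48 at column 1, stepping by 7 to column 2 gives -41.
Row 2: from -24 at column 1, stepping by 7 to column 5 gives 4.

a = -41, x = 4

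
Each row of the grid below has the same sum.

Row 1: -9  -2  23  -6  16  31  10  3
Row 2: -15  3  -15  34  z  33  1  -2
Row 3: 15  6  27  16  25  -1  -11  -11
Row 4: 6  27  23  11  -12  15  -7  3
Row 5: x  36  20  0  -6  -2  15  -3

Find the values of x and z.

Row 3 sums to 66 and so does row 4; that's the common total.
In row 5 the known cells total 60, leaving 66 − 60 = 6.
In row 2 the known cells total 39, leaving 66 − 39 = 27.

x = 6, z = 27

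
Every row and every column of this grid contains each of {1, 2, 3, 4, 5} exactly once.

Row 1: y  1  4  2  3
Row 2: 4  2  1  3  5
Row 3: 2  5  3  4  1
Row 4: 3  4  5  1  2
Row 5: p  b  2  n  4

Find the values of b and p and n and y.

At (row 5, col 4): column 4 already has {1, 2, 3, 4}, so the value is 5.
For row 5, column 2: column 2 already has {1, 2, 4, 5}; that leaves 3.
At (row 5, col 1): row 5 already has {2, 3, 4, 5}, so the value is 1.
At (row 1, col 1): row 1 already has {1, 2, 3, 4}, so the value is 5.

b = 3, p = 1, n = 5, y = 5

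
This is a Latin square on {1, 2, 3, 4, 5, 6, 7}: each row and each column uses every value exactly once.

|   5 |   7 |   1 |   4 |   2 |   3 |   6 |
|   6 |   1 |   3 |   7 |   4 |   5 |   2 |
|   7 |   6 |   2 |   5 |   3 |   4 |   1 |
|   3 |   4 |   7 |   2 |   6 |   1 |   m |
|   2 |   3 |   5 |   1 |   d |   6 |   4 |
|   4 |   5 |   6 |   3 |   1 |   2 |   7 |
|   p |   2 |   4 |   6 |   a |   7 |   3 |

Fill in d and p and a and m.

d = 7, p = 1, a = 5, m = 5

Cell (5,5): row 5 already has {1, 2, 3, 4, 5, 6} → 7.
At (row 4, col 7): row 4 already has {1, 2, 3, 4, 6, 7}, so the value is 5.
At (row 7, col 5): column 5 already has {1, 2, 3, 4, 6, 7}, so the value is 5.
Cell (7,1): row 7 already has {2, 3, 4, 5, 6, 7} → 1.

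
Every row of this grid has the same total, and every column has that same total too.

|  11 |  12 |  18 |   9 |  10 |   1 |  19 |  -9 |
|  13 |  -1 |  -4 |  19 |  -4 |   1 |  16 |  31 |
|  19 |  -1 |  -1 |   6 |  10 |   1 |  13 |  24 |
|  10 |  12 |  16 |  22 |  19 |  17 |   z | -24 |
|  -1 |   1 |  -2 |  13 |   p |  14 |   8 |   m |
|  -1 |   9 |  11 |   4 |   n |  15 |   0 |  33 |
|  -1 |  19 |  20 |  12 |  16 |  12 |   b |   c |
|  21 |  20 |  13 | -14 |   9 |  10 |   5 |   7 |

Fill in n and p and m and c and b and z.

n = 0, p = 11, m = 27, c = -18, b = 11, z = -1

Rows 1 and 2 both sum to 71, so that's the common total.
The known cells in row 6 total 71, leaving 71 − 71 = 0 for the blank.
The known cells in column 5 total 60, leaving 71 − 60 = 11 for the blank.
The known cells in row 4 total 72, leaving 71 − 72 = -1 for the blank.
The known cells in column 7 total 60, leaving 71 − 60 = 11 for the blank.
The known cells in row 7 total 89, leaving 71 − 89 = -18 for the blank.
The known cells in row 5 total 44, leaving 71 − 44 = 27 for the blank.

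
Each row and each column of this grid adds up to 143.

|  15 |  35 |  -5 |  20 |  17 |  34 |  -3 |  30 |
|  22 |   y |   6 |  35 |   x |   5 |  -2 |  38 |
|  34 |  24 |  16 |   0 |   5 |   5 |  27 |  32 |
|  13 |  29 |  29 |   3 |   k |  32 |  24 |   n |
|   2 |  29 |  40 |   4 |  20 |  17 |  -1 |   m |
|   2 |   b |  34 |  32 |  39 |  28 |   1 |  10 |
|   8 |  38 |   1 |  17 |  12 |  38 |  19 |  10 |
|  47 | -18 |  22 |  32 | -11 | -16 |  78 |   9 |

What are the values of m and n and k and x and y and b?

m = 32, n = -18, k = 31, x = 30, y = 9, b = -3

Row 6: 2 + 34 + 32 + 39 + 28 + 1 + 10 = 146, so its missing entry is 143 − 146 = -3.
Column 2: 35 + 24 + 29 + 29 − 3 + 38 − 18 = 134, so its missing entry is 143 − 134 = 9.
Row 2: 22 + 9 + 6 + 35 + 5 − 2 + 38 = 113, so its missing entry is 143 − 113 = 30.
Column 5: 17 + 30 + 5 + 20 + 39 + 12 − 11 = 112, so its missing entry is 143 − 112 = 31.
Row 4: 13 + 29 + 29 + 3 + 31 + 32 + 24 = 161, so its missing entry is 143 − 161 = -18.
Row 5: 2 + 29 + 40 + 4 + 20 + 17 − 1 = 111, so its missing entry is 143 − 111 = 32.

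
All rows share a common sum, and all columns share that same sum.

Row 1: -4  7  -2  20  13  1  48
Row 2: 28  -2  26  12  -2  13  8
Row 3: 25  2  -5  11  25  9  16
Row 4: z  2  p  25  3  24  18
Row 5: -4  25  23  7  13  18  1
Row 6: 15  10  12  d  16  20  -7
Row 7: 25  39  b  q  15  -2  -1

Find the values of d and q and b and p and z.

Rows 1 and 2 both sum to 83, so that's the common total.
Column 1: -4 + 28 + 25 − 4 + 15 + 25 = 85, so its missing entry is 83 − 85 = -2.
Row 6: 15 + 10 + 12 + 16 + 20 − 7 = 66, so its missing entry is 83 − 66 = 17.
Row 4: -2 + 2 + 25 + 3 + 24 + 18 = 70, so its missing entry is 83 − 70 = 13.
Column 3: -2 + 26 − 5 + 13 + 23 + 12 = 67, so its missing entry is 83 − 67 = 16.
Row 7: 25 + 39 + 16 + 15 − 2 − 1 = 92, so its missing entry is 83 − 92 = -9.

d = 17, q = -9, b = 16, p = 13, z = -2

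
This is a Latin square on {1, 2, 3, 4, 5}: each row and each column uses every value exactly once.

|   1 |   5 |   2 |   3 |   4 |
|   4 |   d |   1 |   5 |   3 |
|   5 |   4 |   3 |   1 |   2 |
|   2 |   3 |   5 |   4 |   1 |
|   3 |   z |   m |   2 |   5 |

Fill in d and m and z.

d = 2, m = 4, z = 1

At (row 2, col 2): row 2 already has {1, 3, 4, 5}, so the value is 2.
At (row 5, col 2): column 2 already has {2, 3, 4, 5}, so the value is 1.
At (row 5, col 3): row 5 already has {1, 2, 3, 5}, so the value is 4.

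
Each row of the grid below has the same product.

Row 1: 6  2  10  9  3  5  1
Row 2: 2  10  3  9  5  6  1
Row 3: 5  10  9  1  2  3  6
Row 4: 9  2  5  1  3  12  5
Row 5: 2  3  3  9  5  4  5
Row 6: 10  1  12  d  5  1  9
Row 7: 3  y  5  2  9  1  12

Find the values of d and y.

d = 3, y = 5

Rows 2 and 4 each multiply to 16200, so every row has product 16200.
Row 6: 10×1×12×5×1×9 = 5400, so the missing entry is 16200 ÷ 5400 = 3.
Row 7: 3×5×2×9×1×12 = 3240, so the missing entry is 16200 ÷ 3240 = 5.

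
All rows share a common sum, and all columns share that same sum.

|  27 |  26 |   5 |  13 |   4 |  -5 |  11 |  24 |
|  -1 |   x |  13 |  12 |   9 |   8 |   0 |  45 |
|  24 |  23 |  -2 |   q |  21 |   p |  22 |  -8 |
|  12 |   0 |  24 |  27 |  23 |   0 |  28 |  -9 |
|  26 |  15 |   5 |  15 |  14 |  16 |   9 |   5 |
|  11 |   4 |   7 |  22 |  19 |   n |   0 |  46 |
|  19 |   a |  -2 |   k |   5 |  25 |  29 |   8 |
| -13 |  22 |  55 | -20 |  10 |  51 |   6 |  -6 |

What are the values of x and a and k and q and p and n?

x = 19, a = -4, k = 25, q = 11, p = 14, n = -4

Rows 1 and 4 both sum to 105, so that's the common total.
The known cells in row 6 total 109, leaving 105 − 109 = -4 for the blank.
The known cells in row 2 total 86, leaving 105 − 86 = 19 for the blank.
The known cells in column 2 total 109, leaving 105 − 109 = -4 for the blank.
The known cells in column 6 total 91, leaving 105 − 91 = 14 for the blank.
The known cells in row 3 total 94, leaving 105 − 94 = 11 for the blank.
The known cells in row 7 total 80, leaving 105 − 80 = 25 for the blank.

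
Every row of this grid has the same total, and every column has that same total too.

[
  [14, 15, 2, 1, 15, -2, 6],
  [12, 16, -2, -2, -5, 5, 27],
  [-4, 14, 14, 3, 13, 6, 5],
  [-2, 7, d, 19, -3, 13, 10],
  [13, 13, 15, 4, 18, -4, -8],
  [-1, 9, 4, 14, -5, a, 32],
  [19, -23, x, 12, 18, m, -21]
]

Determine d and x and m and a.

Rows 1 and 2 both sum to 51, so that's the common total.
The known cells in row 4 total 44, leaving 51 − 44 = 7 for the blank.
The known cells in row 6 total 53, leaving 51 − 53 = -2 for the blank.
The known cells in column 3 total 40, leaving 51 − 40 = 11 for the blank.
The known cells in row 7 total 16, leaving 51 − 16 = 35 for the blank.

d = 7, x = 11, m = 35, a = -2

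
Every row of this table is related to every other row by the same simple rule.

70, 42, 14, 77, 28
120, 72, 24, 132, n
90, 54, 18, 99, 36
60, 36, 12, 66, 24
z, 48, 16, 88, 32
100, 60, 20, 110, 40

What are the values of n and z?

n = 48, z = 80

Each row is a constant multiple of every other row — this is a multiplication table with the headers hidden.
Row 2 is 24/14 = 12/7 times row 1, so its entry in column 5 is 28 × 12/7 = 48.
Row 5 is 16/14 = 8/7 times row 1, so its entry in column 1 is 70 × 8/7 = 80.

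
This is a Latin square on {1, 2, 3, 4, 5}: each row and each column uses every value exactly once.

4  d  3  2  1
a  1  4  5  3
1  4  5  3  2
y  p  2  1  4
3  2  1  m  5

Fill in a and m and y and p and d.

Cell (1,2): row 1 already has {1, 2, 3, 4} → 5.
Cell (5,4): row 5 already has {1, 2, 3, 5} → 4.
For row 4, column 2: column 2 already has {1, 2, 4, 5}; that leaves 3.
Cell (4,1): row 4 already has {1, 2, 3, 4} → 5.
For row 2, column 1: row 2 already has {1, 3, 4, 5}; that leaves 2.

a = 2, m = 4, y = 5, p = 3, d = 5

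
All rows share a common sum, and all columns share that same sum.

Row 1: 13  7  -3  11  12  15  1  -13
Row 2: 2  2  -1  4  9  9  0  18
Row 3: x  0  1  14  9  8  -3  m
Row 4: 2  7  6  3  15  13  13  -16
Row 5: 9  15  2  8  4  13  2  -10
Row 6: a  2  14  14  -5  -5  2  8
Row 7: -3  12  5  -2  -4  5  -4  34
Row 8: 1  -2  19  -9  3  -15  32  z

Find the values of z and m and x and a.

Rows 1 and 2 both sum to 43, so that's the common total.
Row 6 has 2 + 14 + 14 − 5 − 5 + 2 + 8 = 30; the blank must be 43 − 30 = 13.
Column 1 has 13 + 2 + 2 + 9 + 13 − 3 + 1 = 37; the blank must be 43 − 37 = 6.
Row 8 has 1 − 2 + 19 − 9 + 3 − 15 + 32 = 29; the blank must be 43 − 29 = 14.
Row 3 has 6 + 0 + 1 + 14 + 9 + 8 − 3 = 35; the blank must be 43 − 35 = 8.

z = 14, m = 8, x = 6, a = 13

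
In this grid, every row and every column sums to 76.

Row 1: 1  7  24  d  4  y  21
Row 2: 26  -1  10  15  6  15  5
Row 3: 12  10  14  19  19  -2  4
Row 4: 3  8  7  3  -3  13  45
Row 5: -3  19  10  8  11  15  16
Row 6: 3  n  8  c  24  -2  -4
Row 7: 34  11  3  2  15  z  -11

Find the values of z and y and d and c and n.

Row 7 has 34 + 11 + 3 + 2 + 15 − 11 = 54; the blank must be 76 − 54 = 22.
Column 2 has 7 − 1 + 10 + 8 + 19 + 11 = 54; the blank must be 76 − 54 = 22.
Column 6 has 15 − 2 + 13 + 15 − 2 + 22 = 61; the blank must be 76 − 61 = 15.
Row 1 has 1 + 7 + 24 + 4 + 15 + 21 = 72; the blank must be 76 − 72 = 4.
Row 6 has 3 + 22 + 8 + 24 − 2 − 4 = 51; the blank must be 76 − 51 = 25.

z = 22, y = 15, d = 4, c = 25, n = 22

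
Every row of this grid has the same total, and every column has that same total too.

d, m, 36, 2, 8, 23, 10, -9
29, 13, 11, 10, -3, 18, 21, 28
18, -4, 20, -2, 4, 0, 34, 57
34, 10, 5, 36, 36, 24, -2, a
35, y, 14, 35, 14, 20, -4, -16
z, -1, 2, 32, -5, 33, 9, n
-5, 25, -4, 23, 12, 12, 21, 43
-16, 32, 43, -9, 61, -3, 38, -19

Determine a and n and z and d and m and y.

Rows 2 and 3 both sum to 127, so that's the common total.
The known cells in row 4 total 143, leaving 127 − 143 = -16 for the blank.
The known cells in column 8 total 68, leaving 127 − 68 = 59 for the blank.
The known cells in row 6 total 129, leaving 127 − 129 = -2 for the blank.
The known cells in column 1 total 93, leaving 127 − 93 = 34 for the blank.
The known cells in row 1 total 104, leaving 127 − 104 = 23 for the blank.
The known cells in row 5 total 98, leaving 127 − 98 = 29 for the blank.

a = -16, n = 59, z = -2, d = 34, m = 23, y = 29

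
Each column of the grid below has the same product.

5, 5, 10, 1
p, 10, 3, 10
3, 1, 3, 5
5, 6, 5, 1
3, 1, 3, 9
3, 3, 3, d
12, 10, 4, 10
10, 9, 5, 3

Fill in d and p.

Columns 2 and 3 each multiply to 81000, so every column has product 81000.
Column 4: 1×10×5×1×9×10×3 = 13500, so the missing entry is 81000 ÷ 13500 = 6.
Column 1: 5×3×5×3×3×12×10 = 81000, so the missing entry is 81000 ÷ 81000 = 1.

d = 6, p = 1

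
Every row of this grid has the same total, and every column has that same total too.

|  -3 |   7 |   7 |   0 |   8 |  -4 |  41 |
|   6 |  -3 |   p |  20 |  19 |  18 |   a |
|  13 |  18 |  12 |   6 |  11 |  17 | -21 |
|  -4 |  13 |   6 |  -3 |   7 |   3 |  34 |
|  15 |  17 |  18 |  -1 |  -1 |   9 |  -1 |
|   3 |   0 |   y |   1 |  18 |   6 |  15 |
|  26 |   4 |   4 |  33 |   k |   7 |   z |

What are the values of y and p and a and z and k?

y = 13, p = -4, a = 0, z = -12, k = -6

Rows 1 and 3 both sum to 56, so that's the common total.
Column 5: 8 + 19 + 11 + 7 − 1 + 18 = 62, so its missing entry is 56 − 62 = -6.
Row 7: 26 + 4 + 4 + 33 − 6 + 7 = 68, so its missing entry is 56 − 68 = -12.
Column 7: 41 − 21 + 34 − 1 + 15 − 12 = 56, so its missing entry is 56 − 56 = 0.
Row 2: 6 − 3 + 20 + 19 + 18 + 0 = 60, so its missing entry is 56 − 60 = -4.
Row 6: 3 + 0 + 1 + 18 + 6 + 15 = 43, so its missing entry is 56 − 43 = 13.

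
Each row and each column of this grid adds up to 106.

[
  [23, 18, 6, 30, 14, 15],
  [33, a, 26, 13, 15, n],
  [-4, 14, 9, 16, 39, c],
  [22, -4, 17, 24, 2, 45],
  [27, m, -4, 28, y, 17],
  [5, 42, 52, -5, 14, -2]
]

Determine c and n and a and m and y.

Column 5: 14 + 15 + 39 + 2 + 14 = 84, so its missing entry is 106 − 84 = 22.
Row 3: -4 + 14 + 9 + 16 + 39 = 74, so its missing entry is 106 − 74 = 32.
Column 6: 15 + 32 + 45 + 17 − 2 = 107, so its missing entry is 106 − 107 = -1.
Row 2: 33 + 26 + 13 + 15 − 1 = 86, so its missing entry is 106 − 86 = 20.
Row 5: 27 − 4 + 28 + 22 + 17 = 90, so its missing entry is 106 − 90 = 16.

c = 32, n = -1, a = 20, m = 16, y = 22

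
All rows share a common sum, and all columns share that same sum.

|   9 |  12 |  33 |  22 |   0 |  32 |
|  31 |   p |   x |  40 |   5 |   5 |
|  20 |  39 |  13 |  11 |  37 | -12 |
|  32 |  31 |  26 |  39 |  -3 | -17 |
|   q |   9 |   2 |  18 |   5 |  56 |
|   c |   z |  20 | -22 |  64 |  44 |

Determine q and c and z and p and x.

q = 18, c = -2, z = 4, p = 13, x = 14

Rows 1 and 3 both sum to 108, so that's the common total.
Column 3 has 33 + 13 + 26 + 2 + 20 = 94; the blank must be 108 − 94 = 14.
Row 5 has 9 + 2 + 18 + 5 + 56 = 90; the blank must be 108 − 90 = 18.
Row 2 has 31 + 14 + 40 + 5 + 5 = 95; the blank must be 108 − 95 = 13.
Column 2 has 12 + 13 + 39 + 31 + 9 = 104; the blank must be 108 − 104 = 4.
Row 6 has 4 + 20 − 22 + 64 + 44 = 110; the blank must be 108 − 110 = -2.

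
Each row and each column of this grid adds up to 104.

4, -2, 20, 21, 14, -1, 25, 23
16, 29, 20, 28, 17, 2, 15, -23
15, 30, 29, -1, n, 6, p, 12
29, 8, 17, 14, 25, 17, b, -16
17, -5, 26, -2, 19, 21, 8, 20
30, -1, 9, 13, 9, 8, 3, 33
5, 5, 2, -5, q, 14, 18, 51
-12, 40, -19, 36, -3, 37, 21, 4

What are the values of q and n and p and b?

q = 14, n = 9, p = 4, b = 10

Row 7: 5 + 5 + 2 − 5 + 14 + 18 + 51 = 90, so its missing entry is 104 − 90 = 14.
Column 5: 14 + 17 + 25 + 19 + 9 + 14 − 3 = 95, so its missing entry is 104 − 95 = 9.
Row 3: 15 + 30 + 29 − 1 + 9 + 6 + 12 = 100, so its missing entry is 104 − 100 = 4.
Row 4: 29 + 8 + 17 + 14 + 25 + 17 − 16 = 94, so its missing entry is 104 − 94 = 10.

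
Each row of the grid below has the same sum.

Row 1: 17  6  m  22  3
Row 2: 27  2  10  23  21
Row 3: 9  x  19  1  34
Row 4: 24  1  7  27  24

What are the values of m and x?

The complete rows each total 83.
Row 1 is missing 83 − 48 = 35 (since 17 + 6 + 22 + 3 = 48).
Row 3 is missing 83 − 63 = 20 (since 9 + 19 + 1 + 34 = 63).

m = 35, x = 20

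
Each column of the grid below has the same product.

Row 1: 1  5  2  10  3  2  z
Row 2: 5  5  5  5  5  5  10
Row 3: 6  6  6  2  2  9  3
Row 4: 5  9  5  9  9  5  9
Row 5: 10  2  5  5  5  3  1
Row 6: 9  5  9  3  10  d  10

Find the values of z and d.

z = 5, d = 10

Columns 2 and 5 each multiply to 13500, so every column has product 13500.
Column 7: 10×3×9×1×10 = 2700, so the missing entry is 13500 ÷ 2700 = 5.
Column 6: 2×5×9×5×3 = 1350, so the missing entry is 13500 ÷ 1350 = 10.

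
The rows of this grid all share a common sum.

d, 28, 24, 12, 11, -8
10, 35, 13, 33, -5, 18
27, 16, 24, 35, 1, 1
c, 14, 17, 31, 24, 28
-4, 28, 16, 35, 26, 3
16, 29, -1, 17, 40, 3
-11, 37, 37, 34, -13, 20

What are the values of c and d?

c = -10, d = 37

Row 6 sums to 104 and so does row 7; that's the common total.
In row 4 the known cells total 114, leaving 104 − 114 = -10.
In row 1 the known cells total 67, leaving 104 − 67 = 37.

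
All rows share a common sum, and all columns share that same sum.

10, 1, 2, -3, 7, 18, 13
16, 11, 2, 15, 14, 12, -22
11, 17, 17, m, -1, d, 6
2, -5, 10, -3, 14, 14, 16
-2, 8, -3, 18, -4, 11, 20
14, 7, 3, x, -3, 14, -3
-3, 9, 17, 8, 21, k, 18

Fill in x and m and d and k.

Rows 1 and 2 both sum to 48, so that's the common total.
The known cells in row 6 total 32, leaving 48 − 32 = 16 for the blank.
The known cells in column 4 total 51, leaving 48 − 51 = -3 for the blank.
The known cells in row 3 total 47, leaving 48 − 47 = 1 for the blank.
The known cells in row 7 total 70, leaving 48 − 70 = -22 for the blank.

x = 16, m = -3, d = 1, k = -22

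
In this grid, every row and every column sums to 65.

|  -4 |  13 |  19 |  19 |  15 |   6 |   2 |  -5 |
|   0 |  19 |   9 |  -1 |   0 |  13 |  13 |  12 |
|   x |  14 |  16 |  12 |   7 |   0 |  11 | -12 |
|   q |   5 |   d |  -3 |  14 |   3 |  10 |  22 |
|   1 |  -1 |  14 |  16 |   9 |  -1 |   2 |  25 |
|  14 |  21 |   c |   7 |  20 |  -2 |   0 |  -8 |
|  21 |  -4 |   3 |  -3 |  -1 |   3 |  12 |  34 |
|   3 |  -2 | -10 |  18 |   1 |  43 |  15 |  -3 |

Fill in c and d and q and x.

c = 13, d = 1, q = 13, x = 17

Row 3 has 14 + 16 + 12 + 7 + 0 + 11 − 12 = 48; the blank must be 65 − 48 = 17.
Column 1 has -4 + 0 + 17 + 1 + 14 + 21 + 3 = 52; the blank must be 65 − 52 = 13.
Row 4 has 13 + 5 − 3 + 14 + 3 + 10 + 22 = 64; the blank must be 65 − 64 = 1.
Row 6 has 14 + 21 + 7 + 20 − 2 + 0 − 8 = 52; the blank must be 65 − 52 = 13.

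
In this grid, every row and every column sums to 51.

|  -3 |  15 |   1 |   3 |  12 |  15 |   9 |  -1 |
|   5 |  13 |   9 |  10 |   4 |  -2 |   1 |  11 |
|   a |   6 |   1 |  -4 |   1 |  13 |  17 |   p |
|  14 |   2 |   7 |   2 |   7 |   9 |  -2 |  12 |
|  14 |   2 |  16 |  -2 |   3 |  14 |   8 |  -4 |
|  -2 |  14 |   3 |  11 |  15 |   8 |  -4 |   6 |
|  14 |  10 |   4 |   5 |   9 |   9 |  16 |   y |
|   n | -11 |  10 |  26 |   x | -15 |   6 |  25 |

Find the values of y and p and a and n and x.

y = -16, p = 18, a = -1, n = 10, x = 0

Column 5: 12 + 4 + 1 + 7 + 3 + 15 + 9 = 51, so its missing entry is 51 − 51 = 0.
Row 8: -11 + 10 + 26 + 0 − 15 + 6 + 25 = 41, so its missing entry is 51 − 41 = 10.
Column 1: -3 + 5 + 14 + 14 − 2 + 14 + 10 = 52, so its missing entry is 51 − 52 = -1.
Row 3: -1 + 6 + 1 − 4 + 1 + 13 + 17 = 33, so its missing entry is 51 − 33 = 18.
Row 7: 14 + 10 + 4 + 5 + 9 + 9 + 16 = 67, so its missing entry is 51 − 67 = -16.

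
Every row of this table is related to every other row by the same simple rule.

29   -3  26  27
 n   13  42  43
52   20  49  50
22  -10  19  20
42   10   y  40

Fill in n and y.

The difference between any two rows is the same in every column — this is an addition table with the headers hidden.
Row 2 minus row 1 is 43 − 27 = 16, so its entry in column 1 is 29 + 16 = 45.
Row 5 minus row 1 is 40 − 27 = 13, so its entry in column 3 is 26 + 13 = 39.

n = 45, y = 39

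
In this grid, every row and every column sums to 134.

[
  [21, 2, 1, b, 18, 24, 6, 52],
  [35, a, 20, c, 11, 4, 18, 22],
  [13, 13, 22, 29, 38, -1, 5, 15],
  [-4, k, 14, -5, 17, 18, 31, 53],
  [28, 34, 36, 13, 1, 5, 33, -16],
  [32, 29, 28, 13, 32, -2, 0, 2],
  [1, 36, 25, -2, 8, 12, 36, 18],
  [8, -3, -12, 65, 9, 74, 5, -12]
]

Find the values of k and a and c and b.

k = 10, a = 13, c = 11, b = 10

Row 4 has -4 + 14 − 5 + 17 + 18 + 31 + 53 = 124; the blank must be 134 − 124 = 10.
Column 2 has 2 + 13 + 10 + 34 + 29 + 36 − 3 = 121; the blank must be 134 − 121 = 13.
Row 1 has 21 + 2 + 1 + 18 + 24 + 6 + 52 = 124; the blank must be 134 − 124 = 10.
Row 2 has 35 + 13 + 20 + 11 + 4 + 18 + 22 = 123; the blank must be 134 − 123 = 11.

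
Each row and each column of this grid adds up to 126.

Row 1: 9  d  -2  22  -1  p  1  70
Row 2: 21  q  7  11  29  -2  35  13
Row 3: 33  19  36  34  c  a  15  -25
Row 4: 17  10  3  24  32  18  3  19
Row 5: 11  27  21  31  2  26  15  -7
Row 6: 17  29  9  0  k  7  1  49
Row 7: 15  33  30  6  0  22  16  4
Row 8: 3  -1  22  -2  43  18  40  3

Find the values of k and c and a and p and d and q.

k = 14, c = 7, a = 7, p = 30, d = -3, q = 12

Row 6: 17 + 29 + 9 + 0 + 7 + 1 + 49 = 112, so its missing entry is 126 − 112 = 14.
Column 5: -1 + 29 + 32 + 2 + 14 + 0 + 43 = 119, so its missing entry is 126 − 119 = 7.
Row 2: 21 + 7 + 11 + 29 − 2 + 35 + 13 = 114, so its missing entry is 126 − 114 = 12.
Column 2: 12 + 19 + 10 + 27 + 29 + 33 − 1 = 129, so its missing entry is 126 − 129 = -3.
Row 1: 9 − 3 − 2 + 22 − 1 + 1 + 70 = 96, so its missing entry is 126 − 96 = 30.
Row 3: 33 + 19 + 36 + 34 + 7 + 15 − 25 = 119, so its missing entry is 126 − 119 = 7.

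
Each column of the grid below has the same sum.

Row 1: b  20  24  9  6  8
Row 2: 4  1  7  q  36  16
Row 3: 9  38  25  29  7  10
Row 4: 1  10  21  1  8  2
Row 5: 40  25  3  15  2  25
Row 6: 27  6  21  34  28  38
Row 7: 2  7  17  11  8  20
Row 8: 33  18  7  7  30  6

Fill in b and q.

b = 9, q = 19

Columns 3 and 6 both add up to 125, so every column sums to 125.
Column 1: 4 + 9 + 1 + 40 + 27 + 2 + 33 = 116, so the missing entry is 125 − 116 = 9.
Column 4: 9 + 29 + 1 + 15 + 34 + 11 + 7 = 106, so the missing entry is 125 − 106 = 19.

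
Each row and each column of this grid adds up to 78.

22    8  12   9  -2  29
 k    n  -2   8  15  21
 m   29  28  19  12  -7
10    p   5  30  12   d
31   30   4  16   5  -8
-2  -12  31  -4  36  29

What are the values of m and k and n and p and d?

Row 3: 29 + 28 + 19 + 12 − 7 = 81, so its missing entry is 78 − 81 = -3.
Column 1: 22 − 3 + 10 + 31 − 2 = 58, so its missing entry is 78 − 58 = 20.
Row 2: 20 − 2 + 8 + 15 + 21 = 62, so its missing entry is 78 − 62 = 16.
Column 2: 8 + 16 + 29 + 30 − 12 = 71, so its missing entry is 78 − 71 = 7.
Row 4: 10 + 7 + 5 + 30 + 12 = 64, so its missing entry is 78 − 64 = 14.

m = -3, k = 20, n = 16, p = 7, d = 14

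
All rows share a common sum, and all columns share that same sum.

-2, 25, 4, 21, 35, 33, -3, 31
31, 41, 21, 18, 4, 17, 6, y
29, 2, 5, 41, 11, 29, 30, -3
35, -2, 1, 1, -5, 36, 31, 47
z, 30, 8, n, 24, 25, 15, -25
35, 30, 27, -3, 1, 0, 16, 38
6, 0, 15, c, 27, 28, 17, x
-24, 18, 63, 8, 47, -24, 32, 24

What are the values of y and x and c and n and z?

Rows 1 and 3 both sum to 144, so that's the common total.
The known cells in column 1 total 110, leaving 144 − 110 = 34 for the blank.
The known cells in row 5 total 111, leaving 144 − 111 = 33 for the blank.
The known cells in row 2 total 138, leaving 144 − 138 = 6 for the blank.
The known cells in column 8 total 118, leaving 144 − 118 = 26 for the blank.
The known cells in row 7 total 119, leaving 144 − 119 = 25 for the blank.

y = 6, x = 26, c = 25, n = 33, z = 34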